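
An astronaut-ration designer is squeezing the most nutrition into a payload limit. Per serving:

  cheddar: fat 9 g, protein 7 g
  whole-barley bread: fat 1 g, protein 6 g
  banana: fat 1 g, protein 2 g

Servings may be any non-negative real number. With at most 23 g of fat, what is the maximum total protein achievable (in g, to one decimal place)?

138.0 g

Protein per g fat: whole-barley bread 6, banana 2, cheddar 0.7778.
With no serving limits, spend the whole fat allowance on whole-barley bread: 23 g / 1 g × 6 g = 138.0 g.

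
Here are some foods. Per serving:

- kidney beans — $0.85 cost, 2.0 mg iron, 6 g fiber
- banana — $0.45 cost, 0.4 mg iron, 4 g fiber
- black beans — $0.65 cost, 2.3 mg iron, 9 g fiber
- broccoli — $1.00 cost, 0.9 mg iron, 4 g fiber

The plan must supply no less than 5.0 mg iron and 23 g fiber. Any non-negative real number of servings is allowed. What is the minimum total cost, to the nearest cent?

For a min-cost LP with two ≥-constraints, a basic feasible solution has at most two positive variables.
kidney beans only: max(5.0/2.0, 23/6) = 3.833 servings → $3.26.
banana only: max(5.0/0.4, 23/4) = 12.5 servings → $5.62.
black beans only: max(5.0/2.3, 23/9) = 2.556 servings → $1.66.
broccoli only: max(5.0/0.9, 23/4) = 5.75 servings → $5.75.
kidney beans + banana with both tight: 1.929 servings and 2.857 servings → $2.92.
kidney beans + black beans with both targets exact would need a negative amount; discard.
kidney beans + broccoli: the both-tight solution has a negative serving — not a feasible corner.
banana + black beans with both tight: 1.411 servings and 1.929 servings → $1.89.
banana + broccoli with both tight: 0.35 servings and 5.4 servings → $5.56.
black beans + broccoli with both targets exact would need a negative amount; discard.
So the least-cost plan costs $1.66.

$1.66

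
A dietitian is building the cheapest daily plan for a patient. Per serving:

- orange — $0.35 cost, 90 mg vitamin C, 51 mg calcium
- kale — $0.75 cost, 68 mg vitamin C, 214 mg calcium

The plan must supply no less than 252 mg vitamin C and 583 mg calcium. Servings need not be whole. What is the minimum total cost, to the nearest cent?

A basic optimal solution has at most two foods positive. Try each food alone and each pair with both targets met exactly.
orange only: max(252/90, 583/51) = 11.43 servings → $4.00.
kale only: max(252/68, 583/214) = 3.706 servings → $2.78.
orange + kale with both tight: 0.9045 servings and 2.509 servings → $2.20.
So the least-cost plan costs $2.20.

$2.20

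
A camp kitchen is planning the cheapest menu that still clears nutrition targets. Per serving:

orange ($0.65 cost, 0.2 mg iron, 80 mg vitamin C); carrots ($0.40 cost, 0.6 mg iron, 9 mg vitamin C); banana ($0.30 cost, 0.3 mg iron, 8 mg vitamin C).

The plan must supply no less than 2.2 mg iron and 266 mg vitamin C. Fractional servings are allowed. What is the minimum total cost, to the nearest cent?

An LP optimum is at a vertex; with two nutrient constraints at most two foods are used. Check each candidate.
orange only: max(2.2/0.2, 266/80) = 11 servings → $7.15.
carrots only: max(2.2/0.6, 266/9) = 29.56 servings → $11.82.
banana only: max(2.2/0.3, 266/8) = 33.25 servings → $9.97.
orange + carrots with both tight: 3.026 servings and 2.658 servings → $3.03.
orange + banana with both tight: 2.777 servings and 5.482 servings → $3.45.
carrots + banana: the both-tight solution has a negative serving — not a feasible corner.
The minimum over all feasible corners is $3.03.

$3.03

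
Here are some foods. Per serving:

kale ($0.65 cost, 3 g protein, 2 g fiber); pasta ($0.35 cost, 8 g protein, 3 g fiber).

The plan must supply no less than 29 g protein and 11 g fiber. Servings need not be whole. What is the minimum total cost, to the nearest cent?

Compare the cost at each extreme point of the feasible region.
kale only: max(29/3, 11/2) = 9.667 servings → $6.28.
pasta only: max(29/8, 11/3) = 3.667 servings → $1.28.
kale + pasta with both tight: 0.1429 servings and 3.571 servings → $1.34.
The minimum over all feasible corners is $1.28.

$1.28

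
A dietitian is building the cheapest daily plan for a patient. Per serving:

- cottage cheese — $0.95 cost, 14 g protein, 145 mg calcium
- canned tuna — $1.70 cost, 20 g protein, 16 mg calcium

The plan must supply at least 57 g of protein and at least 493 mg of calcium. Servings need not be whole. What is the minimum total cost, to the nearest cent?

$3.87

Two binding constraints pin down two serving amounts, so the optimal mix uses at most two foods. The candidates are each food alone (scaled to the tighter of protein/calcium) and each pair with both constraints tight.
cottage cheese only: max(57/14, 493/145) = 4.071 servings → $3.87.
canned tuna only: max(57/20, 493/16) = 30.81 servings → $52.38.
cottage cheese + canned tuna with both tight: 3.344 servings and 0.5093 servings → $4.04.
So the least-cost plan costs $3.87.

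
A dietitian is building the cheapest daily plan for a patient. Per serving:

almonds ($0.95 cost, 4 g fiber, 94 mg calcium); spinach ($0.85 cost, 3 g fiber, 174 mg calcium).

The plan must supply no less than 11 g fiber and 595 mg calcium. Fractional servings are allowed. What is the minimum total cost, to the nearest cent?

almonds only: max(11/4, 595/94) = 6.33 servings → $6.01.
spinach only: max(11/3, 595/174) = 3.667 servings → $3.12.
almonds + spinach with both tight: 0.3116 servings and 3.251 servings → $3.06.
So the least-cost plan costs $3.06.

$3.06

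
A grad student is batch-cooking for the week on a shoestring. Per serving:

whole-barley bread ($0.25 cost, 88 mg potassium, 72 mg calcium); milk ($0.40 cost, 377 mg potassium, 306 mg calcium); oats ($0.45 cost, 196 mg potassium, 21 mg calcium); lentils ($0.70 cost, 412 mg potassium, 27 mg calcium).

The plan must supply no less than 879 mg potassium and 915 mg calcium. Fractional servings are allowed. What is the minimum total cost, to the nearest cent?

$1.20

whole-barley bread only: max(879/88, 915/72) = 12.71 servings → $3.18.
milk only: max(879/377, 915/306) = 2.99 servings → $1.20.
oats only: max(879/196, 915/21) = 43.57 servings → $19.61.
lentils only: max(879/412, 915/27) = 33.89 servings → $23.72.
whole-barley bread + milk with both targets exact would need a negative amount; discard.
whole-barley bread + oats: the both-tight solution has a negative serving — not a feasible corner.
whole-barley bread + lentils with both targets exact would need a negative amount; discard.
milk + oats: intersection lies outside the first quadrant.
milk + lentils: intersection lies outside the first quadrant.
oats + lentils: the both-tight solution has a negative serving — not a feasible corner.
The minimum over all feasible corners is $1.20.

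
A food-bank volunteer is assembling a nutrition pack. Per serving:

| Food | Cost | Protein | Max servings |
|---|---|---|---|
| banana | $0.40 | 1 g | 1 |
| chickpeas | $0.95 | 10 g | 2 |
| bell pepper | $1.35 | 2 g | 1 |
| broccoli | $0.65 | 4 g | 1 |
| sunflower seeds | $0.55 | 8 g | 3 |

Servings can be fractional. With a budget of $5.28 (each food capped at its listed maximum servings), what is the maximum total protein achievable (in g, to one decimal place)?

50.0 g

Protein per dollar: sunflower seeds 14.55, chickpeas 10.53, broccoli 6.154, banana 2.5, bell pepper 1.481.
Take 3 servings of sunflower seeds: spends $1.65, +24.0 g protein (running total 24.0 g).
Take 2 servings of chickpeas: spends $1.90, +20.0 g protein (running total 44.0 g).
Take 1 serving of broccoli: spends $0.65, +4.0 g protein (running total 48.0 g).
Take 1 serving of banana: spends $0.40, +1.0 g protein (running total 49.0 g).
Take 0.5037 servings of bell pepper: spends $0.68, +1.0 g protein (running total 50.0 g).
Filling greedily by protein-per-dollar is optimal for one linear limit, giving 50.0 g.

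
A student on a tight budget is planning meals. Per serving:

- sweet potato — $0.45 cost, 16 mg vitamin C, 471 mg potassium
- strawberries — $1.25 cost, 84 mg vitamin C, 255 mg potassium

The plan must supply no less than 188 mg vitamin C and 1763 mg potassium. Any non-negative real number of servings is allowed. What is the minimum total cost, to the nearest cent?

$3.40

sweet potato only: max(188/16, 1763/471) = 11.75 servings → $5.29.
strawberries only: max(188/84, 1763/255) = 6.914 servings → $8.64.
sweet potato + strawberries with both tight: 2.822 servings and 1.7 servings → $3.40.
The minimum over all feasible corners is $3.40.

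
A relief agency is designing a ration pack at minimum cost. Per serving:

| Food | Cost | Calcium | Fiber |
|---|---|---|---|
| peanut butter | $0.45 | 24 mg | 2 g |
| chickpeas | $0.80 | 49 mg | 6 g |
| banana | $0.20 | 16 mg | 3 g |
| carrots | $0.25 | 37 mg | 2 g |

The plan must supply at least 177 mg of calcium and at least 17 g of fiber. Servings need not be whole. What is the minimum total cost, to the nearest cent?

$1.52

Minimising a linear cost over {calcium ≥ 177, fiber ≥ 17, servings ≥ 0} — the optimum is at a vertex, using one or two foods.
peanut butter only: max(177/24, 17/2) = 8.5 servings → $3.83.
chickpeas only: max(177/49, 17/6) = 3.612 servings → $2.89.
banana only: max(177/16, 17/3) = 11.06 servings → $2.21.
carrots only: max(177/37, 17/2) = 8.5 servings → $2.12.
peanut butter + chickpeas with both tight: 4.978 servings and 1.174 servings → $3.18.
peanut butter + banana with both tight: 6.475 servings and 1.35 servings → $3.18.
peanut butter + carrots: the both-tight solution has a negative serving — not a feasible corner.
chickpeas + banana: the both-tight solution has a negative serving — not a feasible corner.
chickpeas + carrots with both tight: 2.218 servings and 1.847 servings → $2.24.
banana + carrots with both tight: 3.481 servings and 3.278 servings → $1.52.
Cheapest feasible corner: $1.52.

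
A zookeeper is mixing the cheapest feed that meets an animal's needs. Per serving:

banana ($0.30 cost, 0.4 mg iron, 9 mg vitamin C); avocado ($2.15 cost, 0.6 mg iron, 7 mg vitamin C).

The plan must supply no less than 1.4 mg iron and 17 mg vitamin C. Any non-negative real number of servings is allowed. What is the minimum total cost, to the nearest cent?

At the optimum either one food covers both requirements or two foods hit both targets exactly; no other combination can be cheaper.
banana only: max(1.4/0.4, 17/9) = 3.5 servings → $1.05.
avocado only: max(1.4/0.6, 17/7) = 2.429 servings → $5.22.
banana + avocado with both tight: 0.1538 servings and 2.231 servings → $4.84.
Cheapest feasible corner: $1.05.

$1.05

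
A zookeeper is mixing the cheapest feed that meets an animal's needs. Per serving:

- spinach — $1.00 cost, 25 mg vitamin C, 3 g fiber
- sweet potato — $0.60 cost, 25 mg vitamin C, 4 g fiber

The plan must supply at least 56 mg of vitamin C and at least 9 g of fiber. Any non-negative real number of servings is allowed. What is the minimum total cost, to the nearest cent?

At the optimum either one food covers both requirements or two foods hit both targets exactly; no other combination can be cheaper.
spinach only: max(56/25, 9/3) = 3 servings → $3.00.
sweet potato only: max(56/25, 9/4) = 2.25 servings → $1.35.
spinach + sweet potato: the both-tight solution has a negative serving — not a feasible corner.
Cheapest feasible corner: $1.35.

$1.35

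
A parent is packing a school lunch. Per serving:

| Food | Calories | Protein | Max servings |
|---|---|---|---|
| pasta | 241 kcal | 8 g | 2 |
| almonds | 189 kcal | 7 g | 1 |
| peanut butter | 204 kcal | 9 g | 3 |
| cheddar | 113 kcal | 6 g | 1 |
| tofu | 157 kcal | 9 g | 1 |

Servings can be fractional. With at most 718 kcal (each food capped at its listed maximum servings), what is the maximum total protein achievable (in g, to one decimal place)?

Protein per kcal: tofu 0.05732, cheddar 0.0531, peanut butter 0.04412, almonds 0.03704, pasta 0.0332.
Take 1 serving of tofu: uses 157 kcal, +9.0 g protein (running total 9.0 g).
Take 1 serving of cheddar: uses 113 kcal, +6.0 g protein (running total 15.0 g).
Take 2.196 servings of peanut butter: uses 448 kcal, +19.8 g protein (running total 34.8 g).
Filling greedily by protein-per-kcal is optimal for one linear limit, giving 34.8 g.

34.8 g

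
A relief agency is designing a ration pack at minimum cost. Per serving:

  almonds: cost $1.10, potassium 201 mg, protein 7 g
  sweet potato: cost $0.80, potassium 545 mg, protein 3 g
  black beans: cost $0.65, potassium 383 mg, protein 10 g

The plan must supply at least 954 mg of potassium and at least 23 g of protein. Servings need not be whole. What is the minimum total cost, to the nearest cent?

$1.60

Check every corner: each single food scaled to meet both minima, and each pair solved so both constraints bind.
almonds only: max(954/201, 23/7) = 4.746 servings → $5.22.
sweet potato only: max(954/545, 23/3) = 7.667 servings → $6.13.
black beans only: max(954/383, 23/10) = 2.491 servings → $1.62.
almonds + sweet potato with both tight: 3.012 servings and 0.6398 servings → $3.82.
almonds + black beans: the both-tight solution has a negative serving — not a feasible corner.
sweet potato + black beans with both tight: 0.17 servings and 2.249 servings → $1.60.
So the least-cost plan costs $1.60.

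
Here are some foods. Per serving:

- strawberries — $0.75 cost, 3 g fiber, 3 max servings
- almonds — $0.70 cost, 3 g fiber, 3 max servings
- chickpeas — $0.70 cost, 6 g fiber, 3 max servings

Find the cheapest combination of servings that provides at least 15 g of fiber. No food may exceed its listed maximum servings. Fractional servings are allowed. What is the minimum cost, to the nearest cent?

Cost per g of fiber: chickpeas $0.1167, almonds $0.2333, strawberries $0.2500.
Take 2.5 servings of chickpeas: +15.0 g fiber for $1.75 (total $1.75, still need 0.0 g).
Greedy by cheapest-per-g is optimal for a single linear constraint, so the minimum cost is $1.75.

$1.75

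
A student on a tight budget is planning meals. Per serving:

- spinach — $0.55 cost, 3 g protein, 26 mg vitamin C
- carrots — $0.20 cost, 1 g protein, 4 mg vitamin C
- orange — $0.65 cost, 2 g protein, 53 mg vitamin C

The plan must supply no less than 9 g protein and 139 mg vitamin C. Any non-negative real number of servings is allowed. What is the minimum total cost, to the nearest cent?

spinach only: max(9/3, 139/26) = 5.346 servings → $2.94.
carrots only: max(9/1, 139/4) = 34.75 servings → $6.95.
orange only: max(9/2, 139/53) = 4.5 servings → $2.92.
spinach + carrots: the both-tight solution has a negative serving — not a feasible corner.
spinach + orange with both tight: 1.86 servings and 1.71 servings → $2.13.
carrots + orange with both tight: 4.422 servings and 2.289 servings → $2.37.
Cheapest feasible corner: $2.13.

$2.13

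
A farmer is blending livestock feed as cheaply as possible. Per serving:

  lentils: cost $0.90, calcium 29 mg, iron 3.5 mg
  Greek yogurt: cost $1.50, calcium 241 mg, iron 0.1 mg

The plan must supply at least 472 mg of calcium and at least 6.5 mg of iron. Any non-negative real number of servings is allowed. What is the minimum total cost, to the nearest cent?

$4.24

With two linear requirements the optimum uses one or two foods; enumerate the corners.
lentils only: max(472/29, 6.5/3.5) = 16.28 servings → $14.65.
Greek yogurt only: max(472/241, 6.5/0.1) = 65 servings → $97.50.
lentils + Greek yogurt with both tight: 1.807 servings and 1.741 servings → $4.24.
The minimum over all feasible corners is $4.24.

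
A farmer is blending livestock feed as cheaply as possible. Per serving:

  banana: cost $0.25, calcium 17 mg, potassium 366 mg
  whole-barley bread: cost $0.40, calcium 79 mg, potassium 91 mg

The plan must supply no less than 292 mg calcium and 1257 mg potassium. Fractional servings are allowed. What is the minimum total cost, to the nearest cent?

$1.91

An LP optimum is at a vertex; with two nutrient constraints at most two foods are used. Check each candidate.
banana only: max(292/17, 1257/366) = 17.18 servings → $4.29.
whole-barley bread only: max(292/79, 1257/91) = 13.81 servings → $5.53.
banana + whole-barley bread with both tight: 2.658 servings and 3.124 servings → $1.91.
The minimum over all feasible corners is $1.91.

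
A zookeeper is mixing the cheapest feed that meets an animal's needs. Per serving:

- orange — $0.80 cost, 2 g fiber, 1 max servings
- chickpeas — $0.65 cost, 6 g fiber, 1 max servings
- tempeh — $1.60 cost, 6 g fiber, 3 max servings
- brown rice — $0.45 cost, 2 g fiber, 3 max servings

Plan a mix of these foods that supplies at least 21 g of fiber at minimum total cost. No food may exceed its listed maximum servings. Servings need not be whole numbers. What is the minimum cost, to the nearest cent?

Cost per g of fiber: chickpeas $0.1083, brown rice $0.2250, tempeh $0.2667, orange $0.4000.
Take 1 serving of chickpeas: +6.0 g fiber for $0.65 (total $0.65, still need 15.0 g).
Take 3 servings of brown rice: +6.0 g fiber for $1.35 (total $2.00, still need 9.0 g).
Take 1.5 servings of tempeh: +9.0 g fiber for $2.40 (total $4.40, still need 0.0 g).
Filling from the cheapest source first is optimal under one linear minimum: $4.40.

$4.40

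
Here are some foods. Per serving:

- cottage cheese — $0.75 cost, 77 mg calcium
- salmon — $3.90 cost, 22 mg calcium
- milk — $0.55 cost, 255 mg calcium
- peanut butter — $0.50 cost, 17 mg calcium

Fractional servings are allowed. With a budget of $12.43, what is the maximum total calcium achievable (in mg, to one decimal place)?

5763.0 mg

Calcium per dollar: milk 463.6, cottage cheese 102.7, peanut butter 34, salmon 5.641.
With no serving limits, spend the whole cost allowance on milk: $12.43 / $0.55 × 255 mg = 5763.0 mg.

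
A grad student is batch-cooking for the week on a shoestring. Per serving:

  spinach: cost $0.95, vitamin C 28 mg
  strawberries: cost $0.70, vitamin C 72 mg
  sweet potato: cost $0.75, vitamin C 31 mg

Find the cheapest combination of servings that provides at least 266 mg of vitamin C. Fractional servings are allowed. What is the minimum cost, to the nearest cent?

$2.59

Cost per mg of vitamin C: strawberries $0.0097, sweet potato $0.0242, spinach $0.0339.
With no serving limits, use only strawberries: 266 mg / 72 mg = 3.694 servings × $0.70 = $2.59.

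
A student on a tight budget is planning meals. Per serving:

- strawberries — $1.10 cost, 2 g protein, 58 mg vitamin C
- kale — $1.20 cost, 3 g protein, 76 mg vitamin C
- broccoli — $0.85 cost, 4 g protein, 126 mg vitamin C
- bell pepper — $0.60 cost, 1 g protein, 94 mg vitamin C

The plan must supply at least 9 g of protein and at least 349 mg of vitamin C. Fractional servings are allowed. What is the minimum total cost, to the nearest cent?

With two linear requirements the optimum uses one or two foods; enumerate the corners.
strawberries only: max(9/2, 349/58) = 6.017 servings → $6.62.
kale only: max(9/3, 349/76) = 4.592 servings → $5.51.
broccoli only: max(9/4, 349/126) = 2.77 servings → $2.35.
bell pepper only: max(9/1, 349/94) = 9 servings → $5.40.
strawberries + kale with both targets exact would need a negative amount; discard.
strawberries + broccoli: the both-tight solution has a negative serving — not a feasible corner.
strawberries + bell pepper with both tight: 3.823 servings and 1.354 servings → $5.02.
kale + broccoli with both targets exact would need a negative amount; discard.
kale + bell pepper with both tight: 2.413 servings and 1.762 servings → $3.95.
broccoli + bell pepper with both tight: 1.988 servings and 1.048 servings → $2.32.
The minimum over all feasible corners is $2.32.

$2.32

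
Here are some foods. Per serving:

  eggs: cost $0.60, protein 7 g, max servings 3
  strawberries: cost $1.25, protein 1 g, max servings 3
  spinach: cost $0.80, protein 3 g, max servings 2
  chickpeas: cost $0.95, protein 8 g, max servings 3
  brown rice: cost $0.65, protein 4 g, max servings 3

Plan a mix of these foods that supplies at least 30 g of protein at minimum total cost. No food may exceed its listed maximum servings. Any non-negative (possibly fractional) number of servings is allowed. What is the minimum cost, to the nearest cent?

Cost per g of protein: eggs $0.0857, chickpeas $0.1187, brown rice $0.1625, spinach $0.2667, strawberries $1.2500.
Take 3 servings of eggs: +21.0 g protein for $1.80 (total $1.80, still need 9.0 g).
Take 1.125 servings of chickpeas: +9.0 g protein for $1.07 (total $2.87, still need 0.0 g).
Greedy by cheapest-per-g is optimal for a single linear constraint, so the minimum cost is $2.87.

$2.87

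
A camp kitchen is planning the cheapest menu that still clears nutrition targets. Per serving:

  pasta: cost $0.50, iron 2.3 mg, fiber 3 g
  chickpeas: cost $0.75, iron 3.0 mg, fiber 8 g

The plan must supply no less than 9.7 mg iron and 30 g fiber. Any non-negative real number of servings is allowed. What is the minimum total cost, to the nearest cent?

For a min-cost LP with two ≥-constraints, a basic feasible solution has at most two positive variables.
pasta only: max(9.7/2.3, 30/3) = 10 servings → $5.00.
chickpeas only: max(9.7/3.0, 30/8) = 3.75 servings → $2.81.
pasta + chickpeas with both targets exact would need a negative amount; discard.
So the least-cost plan costs $2.81.

$2.81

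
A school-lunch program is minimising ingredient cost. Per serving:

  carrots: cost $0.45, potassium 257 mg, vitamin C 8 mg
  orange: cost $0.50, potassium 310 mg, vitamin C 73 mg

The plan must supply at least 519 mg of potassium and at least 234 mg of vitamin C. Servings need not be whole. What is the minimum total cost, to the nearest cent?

This is a tiny linear program; its minimum lies at a vertex of the feasible set. List the vertices and price them.
carrots only: max(519/257, 234/8) = 29.25 servings → $13.16.
orange only: max(519/310, 234/73) = 3.205 servings → $1.60.
carrots + orange with both targets exact would need a negative amount; discard.
So the least-cost plan costs $1.60.

$1.60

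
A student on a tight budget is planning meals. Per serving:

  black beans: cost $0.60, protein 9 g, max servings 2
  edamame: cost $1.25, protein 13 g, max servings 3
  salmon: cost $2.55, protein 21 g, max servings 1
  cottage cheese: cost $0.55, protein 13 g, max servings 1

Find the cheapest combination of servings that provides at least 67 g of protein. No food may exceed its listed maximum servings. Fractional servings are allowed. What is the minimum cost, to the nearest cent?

$5.21

Cost per g of protein: cottage cheese $0.0423, black beans $0.0667, edamame $0.0962, salmon $0.1214.
Take 1 serving of cottage cheese: +13.0 g protein for $0.55 (total $0.55, still need 54.0 g).
Take 2 servings of black beans: +18.0 g protein for $1.20 (total $1.75, still need 36.0 g).
Take 2.769 servings of edamame: +36.0 g protein for $3.46 (total $5.21, still need 0.0 g).
Filling from the cheapest source first is optimal under one linear minimum: $5.21.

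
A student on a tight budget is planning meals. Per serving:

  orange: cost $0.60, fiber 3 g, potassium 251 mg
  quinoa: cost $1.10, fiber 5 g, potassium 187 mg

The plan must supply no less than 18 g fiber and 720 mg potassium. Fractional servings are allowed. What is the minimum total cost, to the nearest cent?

orange only: max(18/3, 720/251) = 6 servings → $3.60.
quinoa only: max(18/5, 720/187) = 3.85 servings → $4.24.
orange + quinoa with both tight: 0.3372 servings and 3.398 servings → $3.94.
The minimum over all feasible corners is $3.60.

$3.60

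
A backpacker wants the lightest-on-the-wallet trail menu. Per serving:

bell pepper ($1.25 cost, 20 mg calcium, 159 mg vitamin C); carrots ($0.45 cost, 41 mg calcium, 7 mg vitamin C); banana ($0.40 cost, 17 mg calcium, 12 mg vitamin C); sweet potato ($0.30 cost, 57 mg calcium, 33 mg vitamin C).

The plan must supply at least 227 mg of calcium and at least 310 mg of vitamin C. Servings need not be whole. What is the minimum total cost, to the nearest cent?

$2.58

At the optimum either one food covers both requirements or two foods hit both targets exactly; no other combination can be cheaper.
bell pepper only: max(227/20, 310/159) = 11.35 servings → $14.19.
carrots only: max(227/41, 310/7) = 44.29 servings → $19.93.
banana only: max(227/17, 310/12) = 25.83 servings → $10.33.
sweet potato only: max(227/57, 310/33) = 9.394 servings → $2.82.
bell pepper + carrots with both tight: 1.743 servings and 4.686 servings → $4.29.
bell pepper + banana with both tight: 1.034 servings and 12.14 servings → $6.15.
bell pepper + sweet potato with both tight: 1.211 servings and 3.557 servings → $2.58.
carrots + banana with both targets exact would need a negative amount; discard.
carrots + sweet potato: the both-tight solution has a negative serving — not a feasible corner.
banana + sweet potato: intersection lies outside the first quadrant.
Cheapest feasible corner: $2.58.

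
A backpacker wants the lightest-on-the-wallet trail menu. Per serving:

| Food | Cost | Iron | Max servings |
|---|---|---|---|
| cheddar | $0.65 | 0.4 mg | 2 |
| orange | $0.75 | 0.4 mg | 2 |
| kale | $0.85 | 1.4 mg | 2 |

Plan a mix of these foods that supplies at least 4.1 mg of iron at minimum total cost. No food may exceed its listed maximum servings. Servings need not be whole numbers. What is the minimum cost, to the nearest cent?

Cost per mg of iron: kale $0.6071, cheddar $1.6250, orange $1.8750.
Take 2 servings of kale: +2.8 mg iron for $1.70 (total $1.70, still need 1.3 mg).
Take 2 servings of cheddar: +0.8 mg iron for $1.30 (total $3.00, still need 0.5 mg).
Take 1.25 servings of orange: +0.5 mg iron for $0.94 (total $3.94, still need 0.0 mg).
Filling from the cheapest source first is optimal under one linear minimum: $3.94.

$3.94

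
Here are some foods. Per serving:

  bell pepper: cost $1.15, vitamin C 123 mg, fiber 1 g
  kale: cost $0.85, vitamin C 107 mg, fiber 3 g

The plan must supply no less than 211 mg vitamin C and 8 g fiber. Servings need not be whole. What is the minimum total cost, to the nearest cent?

Check every corner: each single food scaled to meet both minima, and each pair solved so both constraints bind.
bell pepper only: max(211/123, 8/1) = 8 servings → $9.20.
kale only: max(211/107, 8/3) = 2.667 servings → $2.27.
bell pepper + kale: intersection lies outside the first quadrant.
Cheapest feasible corner: $2.27.

$2.27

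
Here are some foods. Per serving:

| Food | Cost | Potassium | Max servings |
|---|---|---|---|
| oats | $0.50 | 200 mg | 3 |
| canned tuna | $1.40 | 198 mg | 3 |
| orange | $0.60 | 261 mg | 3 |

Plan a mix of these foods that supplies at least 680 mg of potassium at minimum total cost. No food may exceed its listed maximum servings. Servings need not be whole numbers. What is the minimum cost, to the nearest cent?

$1.56

Cost per mg of potassium: orange $0.0023, oats $0.0025, canned tuna $0.0071.
Take 2.605 servings of orange: +680.0 mg potassium for $1.56 (total $1.56, still need 0.0 mg).
Filling from the cheapest source first is optimal under one linear minimum: $1.56.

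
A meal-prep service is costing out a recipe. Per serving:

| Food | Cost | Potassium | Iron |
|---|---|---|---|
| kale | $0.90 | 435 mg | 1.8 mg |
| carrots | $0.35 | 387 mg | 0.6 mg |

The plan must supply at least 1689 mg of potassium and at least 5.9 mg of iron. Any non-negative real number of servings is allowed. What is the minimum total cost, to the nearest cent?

Check every corner: each single food scaled to meet both minima, and each pair solved so both constraints bind.
kale only: max(1689/435, 5.9/1.8) = 3.883 servings → $3.49.
carrots only: max(1689/387, 5.9/0.6) = 9.833 servings → $3.44.
kale + carrots with both tight: 2.915 servings and 1.087 servings → $3.00.
So the least-cost plan costs $3.00.

$3.00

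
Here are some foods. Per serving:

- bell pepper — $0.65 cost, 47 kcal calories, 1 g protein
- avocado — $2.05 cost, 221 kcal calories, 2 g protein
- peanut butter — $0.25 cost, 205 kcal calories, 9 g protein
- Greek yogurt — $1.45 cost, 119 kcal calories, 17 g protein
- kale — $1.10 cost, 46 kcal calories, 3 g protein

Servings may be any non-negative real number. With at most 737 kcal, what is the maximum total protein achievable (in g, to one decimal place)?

Protein per kcal: Greek yogurt 0.1429, kale 0.06522, peanut butter 0.0439, bell pepper 0.02128, avocado 0.00905.
With no serving limits, spend the whole calories allowance on Greek yogurt: 737 kcal / 119 kcal × 17 g = 105.3 g.

105.3 g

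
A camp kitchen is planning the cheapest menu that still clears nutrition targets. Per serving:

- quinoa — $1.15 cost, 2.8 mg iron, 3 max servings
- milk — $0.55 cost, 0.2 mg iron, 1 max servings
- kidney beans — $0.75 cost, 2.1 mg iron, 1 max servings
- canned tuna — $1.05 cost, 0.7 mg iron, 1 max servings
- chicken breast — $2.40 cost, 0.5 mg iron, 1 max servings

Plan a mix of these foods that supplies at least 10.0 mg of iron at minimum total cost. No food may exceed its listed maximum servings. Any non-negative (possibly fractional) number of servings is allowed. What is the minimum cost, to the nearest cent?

Cost per mg of iron: kidney beans $0.3571, quinoa $0.4107, canned tuna $1.5000, milk $2.7500, chicken breast $4.8000.
Take 1 serving of kidney beans: +2.1 mg iron for $0.75 (total $0.75, still need 7.9 mg).
Take 2.821 servings of quinoa: +7.9 mg iron for $3.24 (total $3.99, still need 0.0 mg).
Filling from the cheapest source first is optimal under one linear minimum: $3.99.

$3.99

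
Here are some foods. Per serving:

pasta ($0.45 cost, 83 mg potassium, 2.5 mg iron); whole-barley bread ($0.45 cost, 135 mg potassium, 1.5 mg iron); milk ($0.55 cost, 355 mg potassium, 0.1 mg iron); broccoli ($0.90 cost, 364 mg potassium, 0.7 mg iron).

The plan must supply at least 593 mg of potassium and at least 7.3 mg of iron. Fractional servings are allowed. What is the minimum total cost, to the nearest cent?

Minimising a linear cost over {potassium ≥ 593, iron ≥ 7.3, servings ≥ 0} — the optimum is at a vertex, using one or two foods.
pasta only: max(593/83, 7.3/2.5) = 7.145 servings → $3.22.
whole-barley bread only: max(593/135, 7.3/1.5) = 4.867 servings → $2.19.
milk only: max(593/355, 7.3/0.1) = 73 servings → $40.15.
broccoli only: max(593/364, 7.3/0.7) = 10.43 servings → $9.39.
pasta + whole-barley bread with both tight: 0.4507 servings and 4.115 servings → $2.05.
pasta + milk with both tight: 2.88 servings and 0.997 servings → $1.84.
pasta + broccoli with both tight: 2.632 servings and 1.029 servings → $2.11.
whole-barley bread + milk: the both-tight solution has a negative serving — not a feasible corner.
whole-barley bread + broccoli: intersection lies outside the first quadrant.
milk + broccoli: intersection lies outside the first quadrant.
Cheapest feasible corner: $1.84.

$1.84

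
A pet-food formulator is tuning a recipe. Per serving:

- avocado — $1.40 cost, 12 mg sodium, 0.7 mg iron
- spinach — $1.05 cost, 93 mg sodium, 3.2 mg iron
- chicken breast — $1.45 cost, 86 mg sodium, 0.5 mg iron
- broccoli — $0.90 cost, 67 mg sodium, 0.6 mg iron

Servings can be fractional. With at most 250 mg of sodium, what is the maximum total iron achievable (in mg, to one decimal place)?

14.6 mg

Iron per mg sodium: avocado 0.05833, spinach 0.03441, broccoli 0.008955, chicken breast 0.005814.
With no serving limits, spend the whole sodium allowance on avocado: 250 mg / 12 mg × 0.7 mg = 14.6 mg.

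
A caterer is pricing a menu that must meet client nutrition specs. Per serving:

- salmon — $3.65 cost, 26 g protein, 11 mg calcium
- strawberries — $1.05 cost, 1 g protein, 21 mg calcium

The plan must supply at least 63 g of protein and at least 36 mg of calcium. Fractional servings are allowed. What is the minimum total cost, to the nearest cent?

$9.26

With two linear requirements the optimum uses one or two foods; enumerate the corners.
salmon only: max(63/26, 36/11) = 3.273 servings → $11.95.
strawberries only: max(63/1, 36/21) = 63 servings → $66.15.
salmon + strawberries with both tight: 2.406 servings and 0.4542 servings → $9.26.
The minimum over all feasible corners is $9.26.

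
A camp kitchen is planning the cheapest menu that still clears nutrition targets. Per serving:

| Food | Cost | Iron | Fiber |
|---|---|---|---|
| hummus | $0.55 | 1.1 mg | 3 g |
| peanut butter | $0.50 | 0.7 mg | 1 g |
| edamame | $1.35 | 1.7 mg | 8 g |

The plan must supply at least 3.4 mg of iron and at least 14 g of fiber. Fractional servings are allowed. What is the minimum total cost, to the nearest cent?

$2.40

Two binding constraints pin down two serving amounts, so the optimal mix uses at most two foods. The candidates are each food alone (scaled to the tighter of iron/fiber) and each pair with both constraints tight.
hummus only: max(3.4/1.1, 14/3) = 4.667 servings → $2.57.
peanut butter only: max(3.4/0.7, 14/1) = 14 servings → $7.00.
edamame only: max(3.4/1.7, 14/8) = 2 servings → $2.70.
hummus + peanut butter: the both-tight solution has a negative serving — not a feasible corner.
hummus + edamame with both tight: 0.9189 servings and 1.405 servings → $2.40.
peanut butter + edamame with both tight: 0.8718 servings and 1.641 servings → $2.65.
The minimum over all feasible corners is $2.40.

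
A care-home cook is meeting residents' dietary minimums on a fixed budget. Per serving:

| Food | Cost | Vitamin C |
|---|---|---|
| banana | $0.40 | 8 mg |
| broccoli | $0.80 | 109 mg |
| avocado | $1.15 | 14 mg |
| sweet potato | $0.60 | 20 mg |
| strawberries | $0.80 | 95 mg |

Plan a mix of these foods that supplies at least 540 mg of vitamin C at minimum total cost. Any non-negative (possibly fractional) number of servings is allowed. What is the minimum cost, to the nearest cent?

$3.96

Cost per mg of vitamin C: broccoli $0.0073, strawberries $0.0084, sweet potato $0.0300, banana $0.0500, avocado $0.0821.
With no serving limits, use only broccoli: 540 mg / 109 mg = 4.954 servings × $0.80 = $3.96.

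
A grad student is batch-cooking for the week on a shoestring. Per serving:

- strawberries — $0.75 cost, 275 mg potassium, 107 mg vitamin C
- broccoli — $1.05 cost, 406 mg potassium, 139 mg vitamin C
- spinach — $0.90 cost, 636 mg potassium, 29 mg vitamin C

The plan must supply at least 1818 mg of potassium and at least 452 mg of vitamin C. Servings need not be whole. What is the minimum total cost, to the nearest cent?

$3.98

strawberries only: max(1818/275, 452/107) = 6.611 servings → $4.96.
broccoli only: max(1818/406, 452/139) = 4.478 servings → $4.70.
spinach only: max(1818/636, 452/29) = 15.59 servings → $14.03.
strawberries + broccoli: the both-tight solution has a negative serving — not a feasible corner.
strawberries + spinach with both tight: 3.907 servings and 1.169 servings → $3.98.
broccoli + spinach with both tight: 3.063 servings and 0.9029 servings → $4.03.
Cheapest feasible corner: $3.98.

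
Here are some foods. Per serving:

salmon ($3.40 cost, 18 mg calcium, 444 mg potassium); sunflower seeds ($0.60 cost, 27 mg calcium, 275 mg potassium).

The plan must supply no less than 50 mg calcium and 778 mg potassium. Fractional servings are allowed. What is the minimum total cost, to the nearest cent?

$1.70

This is a tiny linear program; its minimum lies at a vertex of the feasible set. List the vertices and price them.
salmon only: max(50/18, 778/444) = 2.778 servings → $9.44.
sunflower seeds only: max(50/27, 778/275) = 2.829 servings → $1.70.
salmon + sunflower seeds with both tight: 1.031 servings and 1.165 servings → $4.20.
Cheapest feasible corner: $1.70.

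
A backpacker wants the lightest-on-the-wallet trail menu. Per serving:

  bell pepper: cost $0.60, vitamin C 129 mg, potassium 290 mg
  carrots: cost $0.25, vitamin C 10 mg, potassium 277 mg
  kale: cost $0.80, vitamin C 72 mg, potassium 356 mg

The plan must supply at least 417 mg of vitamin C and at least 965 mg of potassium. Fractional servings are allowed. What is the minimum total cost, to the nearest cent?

A basic optimal solution has at most two foods positive. Try each food alone and each pair with both targets met exactly.
bell pepper only: max(417/129, 965/290) = 3.328 servings → $2.00.
carrots only: max(417/10, 965/277) = 41.7 servings → $10.43.
kale only: max(417/72, 965/356) = 5.792 servings → $4.63.
bell pepper + carrots with both tight: 3.224 servings and 0.1083 servings → $1.96.
bell pepper + kale with both tight: 3.153 servings and 0.142 servings → $2.01.
carrots + kale: the both-tight solution has a negative serving — not a feasible corner.
So the least-cost plan costs $1.96.

$1.96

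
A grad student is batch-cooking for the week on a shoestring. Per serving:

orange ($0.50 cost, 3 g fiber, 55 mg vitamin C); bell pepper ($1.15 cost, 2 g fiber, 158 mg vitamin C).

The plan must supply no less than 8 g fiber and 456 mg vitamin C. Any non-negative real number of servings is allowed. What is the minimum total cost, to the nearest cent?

orange only: max(8/3, 456/55) = 8.291 servings → $4.15.
bell pepper only: max(8/2, 456/158) = 4 servings → $4.60.
orange + bell pepper with both tight: 0.967 servings and 2.549 servings → $3.42.
Cheapest feasible corner: $3.42.

$3.42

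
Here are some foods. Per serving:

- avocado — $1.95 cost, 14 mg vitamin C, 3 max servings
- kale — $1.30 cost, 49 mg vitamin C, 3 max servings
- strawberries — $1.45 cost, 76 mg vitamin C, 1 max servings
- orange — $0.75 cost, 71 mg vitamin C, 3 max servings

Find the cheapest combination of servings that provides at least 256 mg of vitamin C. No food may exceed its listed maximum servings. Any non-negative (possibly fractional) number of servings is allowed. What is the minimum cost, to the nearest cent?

Cost per mg of vitamin C: orange $0.0106, strawberries $0.0191, kale $0.0265, avocado $0.1393.
Take 3 servings of orange: +213.0 mg vitamin C for $2.25 (total $2.25, still need 43.0 mg).
Take 0.5658 servings of strawberries: +43.0 mg vitamin C for $0.82 (total $3.07, still need 0.0 mg).
Greedy by cheapest-per-mg is optimal for a single linear constraint, so the minimum cost is $3.07.

$3.07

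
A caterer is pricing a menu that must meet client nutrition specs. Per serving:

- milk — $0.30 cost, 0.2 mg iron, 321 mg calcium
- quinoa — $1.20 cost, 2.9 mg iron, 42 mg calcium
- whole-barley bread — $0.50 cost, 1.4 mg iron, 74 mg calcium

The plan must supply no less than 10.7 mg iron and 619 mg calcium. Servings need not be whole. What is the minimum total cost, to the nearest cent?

With two linear requirements the optimum uses one or two foods; enumerate the corners.
milk only: max(10.7/0.2, 619/321) = 53.5 servings → $16.05.
quinoa only: max(10.7/2.9, 619/42) = 14.74 servings → $17.69.
whole-barley bread only: max(10.7/1.4, 619/74) = 8.365 servings → $4.18.
milk + quinoa with both tight: 1.459 servings and 3.589 servings → $4.74.
milk + whole-barley bread with both tight: 0.1721 servings and 7.618 servings → $3.86.
quinoa + whole-barley bread: the both-tight solution has a negative serving — not a feasible corner.
So the least-cost plan costs $3.86.

$3.86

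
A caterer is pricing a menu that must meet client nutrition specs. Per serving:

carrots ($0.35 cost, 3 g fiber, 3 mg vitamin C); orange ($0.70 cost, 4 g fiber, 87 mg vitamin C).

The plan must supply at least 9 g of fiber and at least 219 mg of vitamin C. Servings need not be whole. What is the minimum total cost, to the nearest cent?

$1.76

Compare the cost at each extreme point of the feasible region.
carrots only: max(9/3, 219/3) = 73 servings → $25.55.
orange only: max(9/4, 219/87) = 2.517 servings → $1.76.
carrots + orange: the both-tight solution has a negative serving — not a feasible corner.
The minimum over all feasible corners is $1.76.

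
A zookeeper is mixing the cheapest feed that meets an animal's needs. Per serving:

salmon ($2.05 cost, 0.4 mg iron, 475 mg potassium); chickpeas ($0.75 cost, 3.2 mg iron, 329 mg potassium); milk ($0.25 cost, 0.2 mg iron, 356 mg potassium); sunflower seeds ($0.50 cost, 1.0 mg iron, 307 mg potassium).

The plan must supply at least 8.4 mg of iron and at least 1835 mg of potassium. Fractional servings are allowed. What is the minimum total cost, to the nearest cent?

salmon only: max(8.4/0.4, 1835/475) = 21 servings → $43.05.
chickpeas only: max(8.4/3.2, 1835/329) = 5.578 servings → $4.18.
milk only: max(8.4/0.2, 1835/356) = 42 servings → $10.50.
sunflower seeds only: max(8.4/1.0, 1835/307) = 8.4 servings → $4.20.
salmon + chickpeas with both tight: 2.239 servings and 2.345 servings → $6.35.
salmon + milk: the both-tight solution has a negative serving — not a feasible corner.
salmon + sunflower seeds: intersection lies outside the first quadrant.
chickpeas + milk with both tight: 2.444 servings and 2.896 servings → $2.56.
chickpeas + sunflower seeds with both tight: 1.138 servings and 4.757 servings → $3.23.
milk + sunflower seeds: intersection lies outside the first quadrant.
So the least-cost plan costs $2.56.

$2.56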